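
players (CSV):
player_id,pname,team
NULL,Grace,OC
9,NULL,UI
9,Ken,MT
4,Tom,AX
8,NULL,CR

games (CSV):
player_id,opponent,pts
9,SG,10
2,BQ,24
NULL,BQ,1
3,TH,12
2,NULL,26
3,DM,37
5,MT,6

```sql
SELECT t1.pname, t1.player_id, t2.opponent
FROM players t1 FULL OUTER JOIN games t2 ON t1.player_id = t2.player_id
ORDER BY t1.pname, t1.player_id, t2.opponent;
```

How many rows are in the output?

11

FULL OUTER JOIN keeps every row from both sides; unmatched rows get NULL for the other side's columns.
Matching on t1.player_id = t2.player_id. A NULL in a compared column never satisfies the condition.
Matched pairs: 2; unmatched t1 rows kept: 3; unmatched t2 rows kept: 6.
Total: 2 matched + 9 padded = 11 rows.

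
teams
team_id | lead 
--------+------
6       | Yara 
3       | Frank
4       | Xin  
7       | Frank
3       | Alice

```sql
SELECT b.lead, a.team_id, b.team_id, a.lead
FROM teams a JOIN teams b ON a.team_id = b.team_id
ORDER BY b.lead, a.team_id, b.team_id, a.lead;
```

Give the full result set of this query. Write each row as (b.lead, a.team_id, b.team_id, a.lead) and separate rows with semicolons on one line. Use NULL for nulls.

(Alice, 3, 3, Alice); (Alice, 3, 3, Frank); (Frank, 3, 3, Alice); (Frank, 3, 3, Frank); (Frank, 7, 7, Frank); (Xin, 4, 4, Xin); (Yara, 6, 6, Yara)

INNER JOIN keeps only pairs where the ON condition holds.
Matching on a.team_id = b.team_id.
- a row (team_id=6): matches 1 b row(s) → 1 output row(s).
- a row (team_id=3): matches 2 b row(s) → 2 output row(s).
- a row (team_id=4): matches 1 b row(s) → 1 output row(s).
- a row (team_id=7): matches 1 b row(s) → 1 output row(s).
- a row (team_id=3): matches 2 b row(s) → 2 output row(s).
After projecting and ordering:
b.lead | a.team_id | b.team_id | a.lead
Alice | 3 | 3 | Alice
Alice | 3 | 3 | Frank
Frank | 3 | 3 | Alice
Frank | 3 | 3 | Frank
Frank | 7 | 7 | Frank
Xin | 4 | 4 | Xin
Yara | 6 | 6 | Yara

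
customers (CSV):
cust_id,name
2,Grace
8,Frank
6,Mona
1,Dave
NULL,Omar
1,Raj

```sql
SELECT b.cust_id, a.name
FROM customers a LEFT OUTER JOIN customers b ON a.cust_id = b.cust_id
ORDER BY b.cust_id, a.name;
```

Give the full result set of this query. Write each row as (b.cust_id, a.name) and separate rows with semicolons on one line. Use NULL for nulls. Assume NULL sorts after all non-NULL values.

(1, Dave); (1, Dave); (1, Raj); (1, Raj); (2, Grace); (6, Mona); (8, Frank); (NULL, Omar)

LEFT JOIN keeps every row from `customers a`; unmatched rows get NULL for `customers b`'s columns.
Matching on a.cust_id = b.cust_id. A NULL in a compared column never satisfies the condition.
- a (cust_id=2) pairs with 1 row(s) of b.
- a (cust_id=8) pairs with 1 row(s) of b.
- a (cust_id=6) pairs with 1 row(s) of b.
- a (cust_id=1) pairs with 2 row(s) of b.
- a (cust_id=NULL) has no partner → padded with NULL.
- a (cust_id=1) pairs with 2 row(s) of b.
After projecting and ordering:
b.cust_id | a.name
1 | Dave
1 | Dave
1 | Raj
1 | Raj
2 | Grace
6 | Mona
8 | Frank
NULL | Omar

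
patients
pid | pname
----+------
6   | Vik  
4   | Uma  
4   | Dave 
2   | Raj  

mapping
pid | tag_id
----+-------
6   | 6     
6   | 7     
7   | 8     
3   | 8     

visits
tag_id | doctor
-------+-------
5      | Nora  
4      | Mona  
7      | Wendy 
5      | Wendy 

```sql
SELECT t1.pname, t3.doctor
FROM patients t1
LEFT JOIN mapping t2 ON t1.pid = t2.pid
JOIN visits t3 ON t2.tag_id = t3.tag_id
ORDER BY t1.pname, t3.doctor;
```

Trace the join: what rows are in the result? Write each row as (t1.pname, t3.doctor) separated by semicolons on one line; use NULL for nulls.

Step 1 — t1 LEFT JOIN t2 on pid → 5 row(s).
Then INNER JOIN `visits t3` on tag_id: keep only rows whose t2.tag_id appears in t3.

(Vik, Wendy)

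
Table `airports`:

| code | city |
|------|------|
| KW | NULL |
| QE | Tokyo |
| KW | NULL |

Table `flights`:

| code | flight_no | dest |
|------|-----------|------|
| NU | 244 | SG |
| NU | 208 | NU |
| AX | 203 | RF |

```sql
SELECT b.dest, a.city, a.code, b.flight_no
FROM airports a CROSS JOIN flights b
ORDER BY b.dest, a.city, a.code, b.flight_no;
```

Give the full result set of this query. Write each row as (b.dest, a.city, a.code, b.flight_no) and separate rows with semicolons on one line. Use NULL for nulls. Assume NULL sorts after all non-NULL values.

(NU, Tokyo, QE, 208); (NU, NULL, KW, 208); (NU, NULL, KW, 208); (RF, Tokyo, QE, 203); (RF, NULL, KW, 203); (RF, NULL, KW, 203); (SG, Tokyo, QE, 244); (SG, NULL, KW, 244); (SG, NULL, KW, 244)

CROSS JOIN pairs every row of `airports` with every row of `flights`: 3 × 3 = 9 rows.
After projecting and ordering:
b.dest | a.city | a.code | b.flight_no
NU | Tokyo | QE | 208
NU | NULL | KW | 208
NU | NULL | KW | 208
RF | Tokyo | QE | 203
RF | NULL | KW | 203
RF | NULL | KW | 203
SG | Tokyo | QE | 244
SG | NULL | KW | 244
SG | NULL | KW | 244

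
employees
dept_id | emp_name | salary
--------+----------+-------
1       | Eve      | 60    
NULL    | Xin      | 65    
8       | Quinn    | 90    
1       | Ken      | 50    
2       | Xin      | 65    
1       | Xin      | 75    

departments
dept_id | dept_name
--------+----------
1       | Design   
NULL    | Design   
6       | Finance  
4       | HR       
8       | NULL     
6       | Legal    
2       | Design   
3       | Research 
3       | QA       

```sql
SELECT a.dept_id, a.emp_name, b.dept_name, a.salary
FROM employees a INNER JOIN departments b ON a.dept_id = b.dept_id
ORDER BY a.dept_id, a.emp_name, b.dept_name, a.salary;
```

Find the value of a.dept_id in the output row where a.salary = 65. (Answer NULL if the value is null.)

INNER JOIN keeps only pairs where the ON condition holds.
Matching on a.dept_id = b.dept_id. A NULL in a compared column never satisfies the condition.
- dept_id=1: 1 matching b row(s), so 1 row(s) emitted.
- dept_id=NULL: no matching b row, dropped.
- dept_id=8: 1 matching b row(s), so 1 row(s) emitted.
- dept_id=1: 1 matching b row(s), so 1 row(s) emitted.
- dept_id=2: 1 matching b row(s), so 1 row(s) emitted.
- dept_id=1: 1 matching b row(s), so 1 row(s) emitted.

2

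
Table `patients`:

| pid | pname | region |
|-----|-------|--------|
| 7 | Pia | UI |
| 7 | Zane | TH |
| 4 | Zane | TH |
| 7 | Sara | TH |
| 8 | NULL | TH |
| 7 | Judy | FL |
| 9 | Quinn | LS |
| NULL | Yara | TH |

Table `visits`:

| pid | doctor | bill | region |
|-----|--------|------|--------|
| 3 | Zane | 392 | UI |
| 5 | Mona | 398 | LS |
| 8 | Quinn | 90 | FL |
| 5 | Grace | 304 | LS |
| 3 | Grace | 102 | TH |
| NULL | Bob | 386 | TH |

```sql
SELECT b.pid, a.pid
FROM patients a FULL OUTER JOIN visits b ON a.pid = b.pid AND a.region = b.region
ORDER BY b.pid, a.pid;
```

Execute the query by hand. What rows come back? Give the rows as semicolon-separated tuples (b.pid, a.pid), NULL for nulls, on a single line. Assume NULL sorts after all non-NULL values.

(3, NULL); (3, NULL); (5, NULL); (5, NULL); (8, NULL); (NULL, 4); (NULL, 7); (NULL, 7); (NULL, 7); (NULL, 7); (NULL, 8); (NULL, 9); (NULL, NULL); (NULL, NULL)

FULL OUTER JOIN keeps every row from both sides; unmatched rows get NULL for the other side's columns.
Matching on a.pid = b.pid AND a.region = b.region. A NULL in a compared column never satisfies the condition.
- pid=7, region=UI: no b row matches, row kept with b columns NULL.
- pid=7, region=TH: no b row matches, row kept with b columns NULL.
- pid=4, region=TH: no b row matches, row kept with b columns NULL.
- pid=7, region=TH: no b row matches, row kept with b columns NULL.
- pid=8, region=TH: no b row matches, row kept with b columns NULL.
- pid=7, region=FL: no b row matches, row kept with b columns NULL.
- pid=9, region=LS: no b row matches, row kept with b columns NULL.
- pid=NULL, region=TH: no b row matches, row kept with b columns NULL.
- plus 6 unmatched b row(s), each kept with NULL a columns.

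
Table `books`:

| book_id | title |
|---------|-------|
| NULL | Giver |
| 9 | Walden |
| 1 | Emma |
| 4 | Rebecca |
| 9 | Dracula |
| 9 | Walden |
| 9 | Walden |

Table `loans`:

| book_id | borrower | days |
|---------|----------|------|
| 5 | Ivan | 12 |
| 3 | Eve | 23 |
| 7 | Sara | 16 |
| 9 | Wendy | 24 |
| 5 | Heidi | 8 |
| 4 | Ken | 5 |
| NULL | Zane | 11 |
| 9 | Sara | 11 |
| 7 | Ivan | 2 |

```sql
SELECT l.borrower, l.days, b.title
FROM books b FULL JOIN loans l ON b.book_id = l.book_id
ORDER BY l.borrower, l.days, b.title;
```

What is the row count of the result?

FULL OUTER JOIN keeps every row from both sides; unmatched rows get NULL for the other side's columns.
Matching on b.book_id = l.book_id. A NULL in a compared column never satisfies the condition.
- b (book_id=NULL) has no partner → padded with NULL.
- b (book_id=9) pairs with 2 row(s) of l.
- b (book_id=1) has no partner → padded with NULL.
- b (book_id=4) pairs with 1 row(s) of l.
- b (book_id=9) pairs with 2 row(s) of l.
- b (book_id=9) pairs with 2 row(s) of l.
- b (book_id=9) pairs with 2 row(s) of l.
- plus 6 unmatched l row(s), each kept with NULL b columns.
Total: 9 matched + 8 padded = 17 rows.

17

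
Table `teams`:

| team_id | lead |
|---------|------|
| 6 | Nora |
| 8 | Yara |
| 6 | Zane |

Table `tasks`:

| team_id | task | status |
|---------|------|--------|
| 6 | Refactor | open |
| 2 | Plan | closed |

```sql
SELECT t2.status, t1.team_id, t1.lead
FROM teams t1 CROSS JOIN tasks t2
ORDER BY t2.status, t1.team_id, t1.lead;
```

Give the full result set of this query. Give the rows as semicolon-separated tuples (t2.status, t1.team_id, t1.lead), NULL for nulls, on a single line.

(closed, 6, Nora); (closed, 6, Zane); (closed, 8, Yara); (open, 6, Nora); (open, 6, Zane); (open, 8, Yara)

CROSS JOIN pairs every row of `teams` with every row of `tasks`: 3 × 2 = 6 rows.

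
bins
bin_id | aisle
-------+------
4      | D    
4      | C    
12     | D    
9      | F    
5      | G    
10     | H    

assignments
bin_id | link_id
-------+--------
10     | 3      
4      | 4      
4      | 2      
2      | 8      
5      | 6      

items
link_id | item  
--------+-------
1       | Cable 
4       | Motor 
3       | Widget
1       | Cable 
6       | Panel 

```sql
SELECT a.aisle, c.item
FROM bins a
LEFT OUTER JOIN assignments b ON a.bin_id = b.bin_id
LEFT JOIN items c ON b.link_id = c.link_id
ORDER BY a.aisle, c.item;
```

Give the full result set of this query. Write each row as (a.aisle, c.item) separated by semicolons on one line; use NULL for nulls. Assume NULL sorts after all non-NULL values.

Step 1 — a LEFT JOIN b on bin_id → 8 row(s).
Then LEFT JOIN `items c` on link_id: each of those 8 rows is kept; rows whose b.link_id has no match in c get NULL for c's columns.

(C, Motor); (C, NULL); (D, Motor); (D, NULL); (D, NULL); (F, NULL); (G, Panel); (H, Widget)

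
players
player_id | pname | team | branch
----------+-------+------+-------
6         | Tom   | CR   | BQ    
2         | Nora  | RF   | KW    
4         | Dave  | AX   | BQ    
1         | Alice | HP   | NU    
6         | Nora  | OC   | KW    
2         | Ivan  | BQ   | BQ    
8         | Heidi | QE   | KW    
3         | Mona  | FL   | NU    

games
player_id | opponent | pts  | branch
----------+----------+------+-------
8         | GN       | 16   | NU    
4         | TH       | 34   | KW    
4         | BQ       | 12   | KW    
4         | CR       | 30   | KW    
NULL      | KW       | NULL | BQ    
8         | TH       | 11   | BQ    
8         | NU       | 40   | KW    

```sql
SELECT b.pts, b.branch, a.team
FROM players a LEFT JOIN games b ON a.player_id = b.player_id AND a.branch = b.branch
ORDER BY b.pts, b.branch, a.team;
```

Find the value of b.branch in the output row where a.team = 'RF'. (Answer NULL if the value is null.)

LEFT JOIN keeps every row from `players`; unmatched rows get NULL for `games`'s columns.
Matching on a.player_id = b.player_id AND a.branch = b.branch. A NULL in a compared column never satisfies the condition.
- a[0] player_id=6, branch=BQ → no match; kept with NULLs on the b side.
- a[1] player_id=2, branch=KW → no match; kept with NULLs on the b side.
- a[2] player_id=4, branch=BQ → no match; kept with NULLs on the b side.
- a[3] player_id=1, branch=NU → no match; kept with NULLs on the b side.
- a[4] player_id=6, branch=KW → no match; kept with NULLs on the b side.
- a[5] player_id=2, branch=BQ → no match; kept with NULLs on the b side.
- a[6] player_id=8, branch=KW → 1 match(es) in b → 1 row(s).
- a[7] player_id=3, branch=NU → no match; kept with NULLs on the b side.

NULL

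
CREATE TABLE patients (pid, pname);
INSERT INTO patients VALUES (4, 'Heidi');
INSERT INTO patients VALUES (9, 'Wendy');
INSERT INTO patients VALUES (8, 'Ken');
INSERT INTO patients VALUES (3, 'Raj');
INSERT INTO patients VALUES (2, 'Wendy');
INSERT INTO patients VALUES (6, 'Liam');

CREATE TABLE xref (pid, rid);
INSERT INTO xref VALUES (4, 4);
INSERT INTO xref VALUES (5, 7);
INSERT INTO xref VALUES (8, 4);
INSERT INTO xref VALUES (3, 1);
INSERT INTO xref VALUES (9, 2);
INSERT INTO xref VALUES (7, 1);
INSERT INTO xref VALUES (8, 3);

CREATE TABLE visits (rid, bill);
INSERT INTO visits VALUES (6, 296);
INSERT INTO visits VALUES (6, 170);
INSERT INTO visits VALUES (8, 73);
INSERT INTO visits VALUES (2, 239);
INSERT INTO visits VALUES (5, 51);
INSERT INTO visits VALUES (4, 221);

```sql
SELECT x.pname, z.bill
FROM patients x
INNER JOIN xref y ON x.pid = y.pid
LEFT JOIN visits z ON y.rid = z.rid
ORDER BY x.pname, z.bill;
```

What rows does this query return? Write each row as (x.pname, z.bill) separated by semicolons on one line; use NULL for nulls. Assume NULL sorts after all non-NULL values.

(Heidi, 221); (Ken, 221); (Ken, NULL); (Raj, NULL); (Wendy, 239)

Joins associate left-to-right: patients INNER JOIN xref on pid gives 5 intermediate row(s).
Then LEFT JOIN `visits z` on rid: each of those 5 rows is kept; rows whose y.rid has no match in z get NULL for z's columns.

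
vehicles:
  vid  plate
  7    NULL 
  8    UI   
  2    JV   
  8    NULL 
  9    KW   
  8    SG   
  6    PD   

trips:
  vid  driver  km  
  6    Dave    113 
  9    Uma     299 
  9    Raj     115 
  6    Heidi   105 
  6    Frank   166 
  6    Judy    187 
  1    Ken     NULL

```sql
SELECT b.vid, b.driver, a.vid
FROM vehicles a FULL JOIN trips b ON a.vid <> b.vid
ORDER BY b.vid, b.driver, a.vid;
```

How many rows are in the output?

FULL OUTER JOIN keeps every row from both sides; unmatched rows get NULL for the other side's columns.
Matching on a.vid <> b.vid.
- a (vid=7) pairs with 7 row(s) of b.
- a (vid=8) pairs with 7 row(s) of b.
- a (vid=2) pairs with 7 row(s) of b.
- a (vid=8) pairs with 7 row(s) of b.
- a (vid=9) pairs with 5 row(s) of b.
- a (vid=8) pairs with 7 row(s) of b.
- a (vid=6) pairs with 3 row(s) of b.
Total: 43 rows.

43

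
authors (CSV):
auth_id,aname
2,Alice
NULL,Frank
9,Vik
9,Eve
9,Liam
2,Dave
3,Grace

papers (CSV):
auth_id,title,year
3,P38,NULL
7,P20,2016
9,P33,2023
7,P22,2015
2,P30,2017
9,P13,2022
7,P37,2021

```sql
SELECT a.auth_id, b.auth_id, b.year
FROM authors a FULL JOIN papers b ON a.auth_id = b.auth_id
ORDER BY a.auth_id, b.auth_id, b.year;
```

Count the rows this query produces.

13

FULL OUTER JOIN keeps every row from both sides; unmatched rows get NULL for the other side's columns.
Matching on a.auth_id = b.auth_id. A NULL in a compared column never satisfies the condition.
- a row (auth_id=2): matches 1 b row(s) → 1 output row(s).
- a row (auth_id=NULL): no match → kept, b columns NULL.
- a row (auth_id=9): matches 2 b row(s) → 2 output row(s).
- a row (auth_id=9): matches 2 b row(s) → 2 output row(s).
- a row (auth_id=9): matches 2 b row(s) → 2 output row(s).
- a row (auth_id=2): matches 1 b row(s) → 1 output row(s).
- a row (auth_id=3): matches 1 b row(s) → 1 output row(s).
- 3 b row(s) had no a match → kept, a columns NULL.
Total: 9 matched + 4 padded = 13 rows.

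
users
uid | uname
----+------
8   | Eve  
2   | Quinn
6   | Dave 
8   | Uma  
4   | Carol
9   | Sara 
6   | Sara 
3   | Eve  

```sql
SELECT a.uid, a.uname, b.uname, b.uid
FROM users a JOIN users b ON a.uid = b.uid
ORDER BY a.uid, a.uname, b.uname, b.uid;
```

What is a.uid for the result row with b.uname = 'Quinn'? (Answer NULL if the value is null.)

INNER JOIN keeps only pairs where the ON condition holds.
Matching on a.uid = b.uid.
Matched pairs: 12.

2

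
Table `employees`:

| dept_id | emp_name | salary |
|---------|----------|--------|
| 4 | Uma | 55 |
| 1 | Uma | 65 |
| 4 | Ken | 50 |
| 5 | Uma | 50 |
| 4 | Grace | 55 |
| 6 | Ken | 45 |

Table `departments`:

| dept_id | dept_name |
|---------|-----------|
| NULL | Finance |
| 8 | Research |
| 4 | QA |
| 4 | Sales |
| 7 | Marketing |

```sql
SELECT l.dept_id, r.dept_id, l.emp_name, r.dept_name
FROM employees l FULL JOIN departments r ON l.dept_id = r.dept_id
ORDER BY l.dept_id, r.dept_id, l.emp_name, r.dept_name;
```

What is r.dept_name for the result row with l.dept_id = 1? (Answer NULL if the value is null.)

NULL

FULL OUTER JOIN keeps every row from both sides; unmatched rows get NULL for the other side's columns.
Matching on l.dept_id = r.dept_id. A NULL in a compared column never satisfies the condition.
- l row (dept_id=4): matches 2 r row(s) → 2 output row(s).
- l row (dept_id=1): no match → kept, r columns NULL.
- l row (dept_id=4): matches 2 r row(s) → 2 output row(s).
- l row (dept_id=5): no match → kept, r columns NULL.
- l row (dept_id=4): matches 2 r row(s) → 2 output row(s).
- l row (dept_id=6): no match → kept, r columns NULL.
- 3 row(s) from r found no l partner → padded with NULL.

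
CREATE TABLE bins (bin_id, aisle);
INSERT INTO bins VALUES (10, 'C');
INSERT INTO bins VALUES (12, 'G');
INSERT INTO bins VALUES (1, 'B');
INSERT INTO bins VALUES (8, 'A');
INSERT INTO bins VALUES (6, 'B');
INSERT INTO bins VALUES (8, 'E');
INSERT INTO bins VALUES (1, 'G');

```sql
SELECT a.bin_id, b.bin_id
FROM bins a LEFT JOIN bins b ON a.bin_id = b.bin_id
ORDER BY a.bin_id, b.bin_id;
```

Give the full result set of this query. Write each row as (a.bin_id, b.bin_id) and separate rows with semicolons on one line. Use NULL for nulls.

LEFT JOIN keeps every row from `bins a`; unmatched rows get NULL for `bins b`'s columns.
Matching on a.bin_id = b.bin_id.
Matched pairs: 11; unmatched a rows kept: 0.

(1, 1); (1, 1); (1, 1); (1, 1); (6, 6); (8, 8); (8, 8); (8, 8); (8, 8); (10, 10); (12, 12)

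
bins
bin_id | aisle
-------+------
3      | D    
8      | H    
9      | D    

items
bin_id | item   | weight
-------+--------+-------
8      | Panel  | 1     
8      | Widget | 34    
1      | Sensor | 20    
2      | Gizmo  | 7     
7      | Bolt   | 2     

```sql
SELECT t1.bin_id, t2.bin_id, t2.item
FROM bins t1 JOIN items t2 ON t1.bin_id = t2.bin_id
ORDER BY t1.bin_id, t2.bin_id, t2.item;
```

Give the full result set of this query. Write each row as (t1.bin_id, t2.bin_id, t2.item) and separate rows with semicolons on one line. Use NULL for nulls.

(8, 8, Panel); (8, 8, Widget)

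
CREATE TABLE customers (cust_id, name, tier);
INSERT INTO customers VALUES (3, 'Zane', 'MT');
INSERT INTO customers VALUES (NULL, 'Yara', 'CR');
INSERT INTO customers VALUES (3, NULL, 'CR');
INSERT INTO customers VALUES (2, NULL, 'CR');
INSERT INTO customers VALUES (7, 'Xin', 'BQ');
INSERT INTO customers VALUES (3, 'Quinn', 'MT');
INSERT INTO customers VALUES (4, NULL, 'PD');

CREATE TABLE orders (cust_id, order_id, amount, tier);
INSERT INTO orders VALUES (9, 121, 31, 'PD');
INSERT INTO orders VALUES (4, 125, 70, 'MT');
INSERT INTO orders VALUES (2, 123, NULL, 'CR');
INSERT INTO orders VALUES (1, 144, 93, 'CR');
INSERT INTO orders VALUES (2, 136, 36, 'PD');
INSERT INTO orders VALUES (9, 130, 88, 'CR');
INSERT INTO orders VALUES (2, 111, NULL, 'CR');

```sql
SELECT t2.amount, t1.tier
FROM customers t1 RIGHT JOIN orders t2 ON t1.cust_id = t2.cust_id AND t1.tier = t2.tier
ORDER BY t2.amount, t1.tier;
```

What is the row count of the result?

7

RIGHT JOIN keeps every row from `orders`; unmatched rows get NULL for `customers`'s columns.
Matching on t1.cust_id = t2.cust_id AND t1.tier = t2.tier. A NULL in a compared column never satisfies the condition.
- t1[0] cust_id=3, tier=MT → no match.
- t1[1] cust_id=NULL, tier=CR → no match.
- t1[2] cust_id=3, tier=CR → no match.
- t1[3] cust_id=2, tier=CR → 2 match(es) in t2 → 2 row(s).
- t1[4] cust_id=7, tier=BQ → no match.
- t1[5] cust_id=3, tier=MT → no match.
- t1[6] cust_id=4, tier=PD → no match.
- 5 t2 row(s) had no t1 match → kept, t1 columns NULL.
Total: 2 matched + 5 padded = 7 rows.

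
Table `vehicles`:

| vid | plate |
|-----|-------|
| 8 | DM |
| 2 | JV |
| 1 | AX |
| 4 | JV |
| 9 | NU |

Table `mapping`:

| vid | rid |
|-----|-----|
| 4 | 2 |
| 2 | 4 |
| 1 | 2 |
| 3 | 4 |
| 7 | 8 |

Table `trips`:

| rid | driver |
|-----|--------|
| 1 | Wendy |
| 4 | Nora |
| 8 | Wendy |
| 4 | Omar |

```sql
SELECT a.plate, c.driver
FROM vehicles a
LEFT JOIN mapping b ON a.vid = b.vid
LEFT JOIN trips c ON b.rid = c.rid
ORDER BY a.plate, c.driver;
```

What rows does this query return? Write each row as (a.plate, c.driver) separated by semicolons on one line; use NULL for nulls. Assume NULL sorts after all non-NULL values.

Evaluate left to right. First `vehicles a LEFT JOIN mapping b` on vid: 5 row(s).
Then LEFT JOIN `trips c` on rid: each of those 5 rows is kept; rows whose b.rid has no match in c get NULL for c's columns.

(AX, NULL); (DM, NULL); (JV, Nora); (JV, Omar); (JV, NULL); (NU, NULL)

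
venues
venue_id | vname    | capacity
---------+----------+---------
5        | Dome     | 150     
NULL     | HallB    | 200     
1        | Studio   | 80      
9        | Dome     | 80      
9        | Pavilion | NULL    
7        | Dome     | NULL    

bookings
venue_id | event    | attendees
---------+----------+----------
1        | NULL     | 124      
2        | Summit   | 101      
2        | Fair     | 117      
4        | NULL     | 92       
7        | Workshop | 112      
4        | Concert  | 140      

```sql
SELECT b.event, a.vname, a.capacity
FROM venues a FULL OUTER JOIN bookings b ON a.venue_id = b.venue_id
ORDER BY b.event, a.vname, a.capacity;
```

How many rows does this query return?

FULL OUTER JOIN keeps every row from both sides; unmatched rows get NULL for the other side's columns.
Matching on a.venue_id = b.venue_id. A NULL in a compared column never satisfies the condition.
- a[0] venue_id=5 → no match; kept with NULLs on the b side.
- a[1] venue_id=NULL → no match; kept with NULLs on the b side.
- a[2] venue_id=1 → 1 match(es) in b → 1 row(s).
- a[3] venue_id=9 → no match; kept with NULLs on the b side.
- a[4] venue_id=9 → no match; kept with NULLs on the b side.
- a[5] venue_id=7 → 1 match(es) in b → 1 row(s).
- plus 4 unmatched b row(s), each kept with NULL a columns.
Total: 2 matched + 8 padded = 10 rows.

10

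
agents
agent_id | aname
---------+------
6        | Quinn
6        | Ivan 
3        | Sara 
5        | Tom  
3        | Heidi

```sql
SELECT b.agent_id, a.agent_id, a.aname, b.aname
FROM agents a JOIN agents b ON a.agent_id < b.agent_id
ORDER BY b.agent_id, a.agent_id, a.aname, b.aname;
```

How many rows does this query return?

8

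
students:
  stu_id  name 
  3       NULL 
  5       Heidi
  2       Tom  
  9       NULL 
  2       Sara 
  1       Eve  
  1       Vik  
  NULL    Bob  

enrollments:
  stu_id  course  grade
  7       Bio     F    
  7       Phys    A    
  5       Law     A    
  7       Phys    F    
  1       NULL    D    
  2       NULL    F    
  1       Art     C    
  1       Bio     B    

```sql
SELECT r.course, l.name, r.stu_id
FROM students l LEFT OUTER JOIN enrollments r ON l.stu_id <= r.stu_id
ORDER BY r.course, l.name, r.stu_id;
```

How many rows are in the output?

LEFT JOIN keeps every row from `students`; unmatched rows get NULL for `enrollments`'s columns.
Matching on l.stu_id <= r.stu_id. A NULL in a compared column never satisfies the condition.
Matched pairs: 34; unmatched l rows kept: 2.
Total: 34 matched + 2 padded = 36 rows.

36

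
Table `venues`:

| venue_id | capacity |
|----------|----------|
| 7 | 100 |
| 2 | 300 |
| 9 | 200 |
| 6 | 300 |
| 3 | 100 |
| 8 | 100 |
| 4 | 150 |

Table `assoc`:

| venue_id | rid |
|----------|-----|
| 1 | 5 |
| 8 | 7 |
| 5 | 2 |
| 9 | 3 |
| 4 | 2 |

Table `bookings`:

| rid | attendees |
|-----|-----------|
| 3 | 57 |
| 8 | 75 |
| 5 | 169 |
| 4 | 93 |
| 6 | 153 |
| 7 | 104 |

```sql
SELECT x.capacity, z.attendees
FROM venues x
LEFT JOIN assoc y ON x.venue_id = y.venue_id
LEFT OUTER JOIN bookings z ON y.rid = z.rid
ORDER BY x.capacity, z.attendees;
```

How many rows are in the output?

7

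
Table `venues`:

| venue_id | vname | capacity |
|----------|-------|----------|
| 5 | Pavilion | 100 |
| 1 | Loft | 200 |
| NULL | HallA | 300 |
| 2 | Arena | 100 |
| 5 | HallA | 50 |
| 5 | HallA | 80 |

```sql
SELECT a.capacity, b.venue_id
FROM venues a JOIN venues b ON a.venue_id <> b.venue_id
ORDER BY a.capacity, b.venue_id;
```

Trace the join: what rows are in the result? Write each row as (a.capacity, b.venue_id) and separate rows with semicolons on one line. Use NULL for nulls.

INNER JOIN keeps only pairs where the ON condition holds.
Matching on a.venue_id <> b.venue_id. A NULL in a compared column never satisfies the condition.
- a[0] venue_id=5 → 2 match(es) in b → 2 row(s).
- a[1] venue_id=1 → 4 match(es) in b → 4 row(s).
- a[2] venue_id=NULL → no match; dropped.
- a[3] venue_id=2 → 4 match(es) in b → 4 row(s).
- a[4] venue_id=5 → 2 match(es) in b → 2 row(s).
- a[5] venue_id=5 → 2 match(es) in b → 2 row(s).

(50, 1); (50, 2); (80, 1); (80, 2); (100, 1); (100, 1); (100, 2); (100, 5); (100, 5); (100, 5); (200, 2); (200, 5); (200, 5); (200, 5)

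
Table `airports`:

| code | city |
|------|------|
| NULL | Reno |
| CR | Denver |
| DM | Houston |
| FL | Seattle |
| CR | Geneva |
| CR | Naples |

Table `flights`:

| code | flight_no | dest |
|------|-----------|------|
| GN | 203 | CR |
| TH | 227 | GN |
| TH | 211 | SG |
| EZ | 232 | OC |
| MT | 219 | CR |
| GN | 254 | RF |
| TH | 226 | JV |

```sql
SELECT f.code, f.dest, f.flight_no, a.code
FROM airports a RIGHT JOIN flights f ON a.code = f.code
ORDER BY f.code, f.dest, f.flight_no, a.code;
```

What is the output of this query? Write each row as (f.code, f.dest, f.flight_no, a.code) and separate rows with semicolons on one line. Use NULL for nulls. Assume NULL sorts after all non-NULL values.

RIGHT JOIN keeps every row from `flights`; unmatched rows get NULL for `airports`'s columns.
Matching on a.code = f.code. A NULL in a compared column never satisfies the condition.
- a (code=NULL) has no partner in f.
- a (code=CR) has no partner in f.
- a (code=DM) has no partner in f.
- a (code=FL) has no partner in f.
- a (code=CR) has no partner in f.
- a (code=CR) has no partner in f.
- 7 row(s) from f found no a partner → padded with NULL.
After projecting and ordering:
f.code | f.dest | f.flight_no | a.code
EZ | OC | 232 | NULL
GN | CR | 203 | NULL
GN | RF | 254 | NULL
MT | CR | 219 | NULL
TH | GN | 227 | NULL
TH | JV | 226 | NULL
TH | SG | 211 | NULL

(EZ, OC, 232, NULL); (GN, CR, 203, NULL); (GN, RF, 254, NULL); (MT, CR, 219, NULL); (TH, GN, 227, NULL); (TH, JV, 226, NULL); (TH, SG, 211, NULL)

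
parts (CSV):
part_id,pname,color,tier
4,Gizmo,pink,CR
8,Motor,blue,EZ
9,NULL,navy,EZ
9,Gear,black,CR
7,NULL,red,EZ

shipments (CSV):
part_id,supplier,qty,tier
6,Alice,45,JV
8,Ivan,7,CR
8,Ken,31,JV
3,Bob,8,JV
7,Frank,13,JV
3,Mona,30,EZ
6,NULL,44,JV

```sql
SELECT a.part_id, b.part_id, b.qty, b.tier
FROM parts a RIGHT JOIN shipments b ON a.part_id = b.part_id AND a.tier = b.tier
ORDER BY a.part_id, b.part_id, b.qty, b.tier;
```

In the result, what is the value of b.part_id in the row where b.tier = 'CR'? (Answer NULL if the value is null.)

8

RIGHT JOIN keeps every row from `shipments`; unmatched rows get NULL for `parts`'s columns.
Matching on a.part_id = b.part_id AND a.tier = b.tier.
- part_id=4, tier=CR: no matching b row.
- part_id=8, tier=EZ: no matching b row.
- part_id=9, tier=EZ: no matching b row.
- part_id=9, tier=CR: no matching b row.
- part_id=7, tier=EZ: no matching b row.
- plus 7 unmatched b row(s), each kept with NULL a columns.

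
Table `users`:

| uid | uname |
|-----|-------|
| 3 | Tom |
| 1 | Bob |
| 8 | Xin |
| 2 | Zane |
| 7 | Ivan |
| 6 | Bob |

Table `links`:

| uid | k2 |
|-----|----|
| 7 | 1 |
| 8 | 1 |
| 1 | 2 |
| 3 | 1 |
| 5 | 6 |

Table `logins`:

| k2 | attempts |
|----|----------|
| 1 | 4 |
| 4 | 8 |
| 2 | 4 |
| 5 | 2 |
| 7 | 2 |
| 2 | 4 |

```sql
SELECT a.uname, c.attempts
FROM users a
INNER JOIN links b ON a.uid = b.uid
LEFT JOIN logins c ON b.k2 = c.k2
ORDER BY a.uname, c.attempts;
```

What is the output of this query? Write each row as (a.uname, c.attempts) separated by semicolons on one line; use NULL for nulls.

(Bob, 4); (Bob, 4); (Ivan, 4); (Tom, 4); (Xin, 4)

Step 1 — a INNER JOIN b on uid → 4 row(s).
Then LEFT JOIN `logins c` on k2: each of those 4 rows is kept; rows whose b.k2 has no match in c get NULL for c's columns.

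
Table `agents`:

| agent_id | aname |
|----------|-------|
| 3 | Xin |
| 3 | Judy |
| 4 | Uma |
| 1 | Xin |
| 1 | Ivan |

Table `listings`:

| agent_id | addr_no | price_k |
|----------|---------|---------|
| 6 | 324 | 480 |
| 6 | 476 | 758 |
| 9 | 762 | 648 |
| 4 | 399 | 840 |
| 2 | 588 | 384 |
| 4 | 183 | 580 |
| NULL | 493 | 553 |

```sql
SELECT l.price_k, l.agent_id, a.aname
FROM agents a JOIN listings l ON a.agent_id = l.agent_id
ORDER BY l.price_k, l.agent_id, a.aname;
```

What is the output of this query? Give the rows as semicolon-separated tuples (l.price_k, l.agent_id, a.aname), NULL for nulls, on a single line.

(580, 4, Uma); (840, 4, Uma)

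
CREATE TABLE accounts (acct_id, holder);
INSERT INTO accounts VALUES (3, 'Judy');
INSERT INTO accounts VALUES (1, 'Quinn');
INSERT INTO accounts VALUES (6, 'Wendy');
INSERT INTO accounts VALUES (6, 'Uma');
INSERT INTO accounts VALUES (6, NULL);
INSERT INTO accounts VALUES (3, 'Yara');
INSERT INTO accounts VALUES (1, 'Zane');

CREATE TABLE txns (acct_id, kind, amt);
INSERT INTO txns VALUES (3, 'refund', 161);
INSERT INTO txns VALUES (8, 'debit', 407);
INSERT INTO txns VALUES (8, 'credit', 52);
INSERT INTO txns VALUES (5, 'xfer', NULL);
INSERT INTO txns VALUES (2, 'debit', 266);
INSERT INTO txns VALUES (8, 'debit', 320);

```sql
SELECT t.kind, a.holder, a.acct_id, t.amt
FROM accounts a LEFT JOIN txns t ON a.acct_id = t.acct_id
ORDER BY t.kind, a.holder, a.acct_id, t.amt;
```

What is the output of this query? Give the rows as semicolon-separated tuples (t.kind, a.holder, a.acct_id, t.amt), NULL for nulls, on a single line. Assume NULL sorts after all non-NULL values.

(refund, Judy, 3, 161); (refund, Yara, 3, 161); (NULL, Quinn, 1, NULL); (NULL, Uma, 6, NULL); (NULL, Wendy, 6, NULL); (NULL, Zane, 1, NULL); (NULL, NULL, 6, NULL)

LEFT JOIN keeps every row from `accounts`; unmatched rows get NULL for `txns`'s columns.
Matching on a.acct_id = t.acct_id.
- a[0] acct_id=3 → 1 match(es) in t → 1 row(s).
- a[1] acct_id=1 → no match; kept with NULLs on the t side.
- a[2] acct_id=6 → no match; kept with NULLs on the t side.
- a[3] acct_id=6 → no match; kept with NULLs on the t side.
- a[4] acct_id=6 → no match; kept with NULLs on the t side.
- a[5] acct_id=3 → 1 match(es) in t → 1 row(s).
- a[6] acct_id=1 → no match; kept with NULLs on the t side.
After projecting and ordering:
t.kind | a.holder | a.acct_id | t.amt
refund | Judy | 3 | 161
refund | Yara | 3 | 161
NULL | Quinn | 1 | NULL
NULL | Uma | 6 | NULL
NULL | Wendy | 6 | NULL
NULL | Zane | 1 | NULL
NULL | NULL | 6 | NULL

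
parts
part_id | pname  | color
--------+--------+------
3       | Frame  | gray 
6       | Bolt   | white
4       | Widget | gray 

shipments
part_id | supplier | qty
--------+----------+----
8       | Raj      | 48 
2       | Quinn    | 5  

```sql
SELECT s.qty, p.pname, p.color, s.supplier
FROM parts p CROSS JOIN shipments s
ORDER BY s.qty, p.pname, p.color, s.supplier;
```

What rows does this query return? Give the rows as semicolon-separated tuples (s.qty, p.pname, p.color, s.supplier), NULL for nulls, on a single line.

(5, Bolt, white, Quinn); (5, Frame, gray, Quinn); (5, Widget, gray, Quinn); (48, Bolt, white, Raj); (48, Frame, gray, Raj); (48, Widget, gray, Raj)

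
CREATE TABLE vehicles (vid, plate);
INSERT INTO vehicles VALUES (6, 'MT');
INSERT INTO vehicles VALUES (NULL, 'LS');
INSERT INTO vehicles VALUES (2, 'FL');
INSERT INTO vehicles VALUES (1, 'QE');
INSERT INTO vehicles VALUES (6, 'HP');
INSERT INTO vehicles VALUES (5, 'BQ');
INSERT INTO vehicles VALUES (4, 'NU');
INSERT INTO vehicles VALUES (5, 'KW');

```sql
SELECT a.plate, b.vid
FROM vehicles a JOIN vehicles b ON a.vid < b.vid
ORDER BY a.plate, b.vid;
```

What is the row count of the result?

INNER JOIN keeps only pairs where the ON condition holds.
Matching on a.vid < b.vid. A NULL in a compared column never satisfies the condition.
Matched pairs: 19.
Total: 19 rows.

19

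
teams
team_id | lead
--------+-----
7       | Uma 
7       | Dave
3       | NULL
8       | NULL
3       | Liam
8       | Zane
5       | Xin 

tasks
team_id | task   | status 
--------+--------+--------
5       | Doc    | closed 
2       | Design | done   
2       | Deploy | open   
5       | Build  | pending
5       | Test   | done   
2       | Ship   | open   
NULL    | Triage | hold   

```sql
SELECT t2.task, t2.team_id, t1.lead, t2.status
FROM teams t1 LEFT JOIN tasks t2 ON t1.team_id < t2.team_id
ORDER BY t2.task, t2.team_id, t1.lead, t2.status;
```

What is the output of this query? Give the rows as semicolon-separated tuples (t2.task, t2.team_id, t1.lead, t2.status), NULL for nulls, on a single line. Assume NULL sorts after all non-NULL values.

(Build, 5, Liam, pending); (Build, 5, NULL, pending); (Doc, 5, Liam, closed); (Doc, 5, NULL, closed); (Test, 5, Liam, done); (Test, 5, NULL, done); (NULL, NULL, Dave, NULL); (NULL, NULL, Uma, NULL); (NULL, NULL, Xin, NULL); (NULL, NULL, Zane, NULL); (NULL, NULL, NULL, NULL)

LEFT JOIN keeps every row from `teams`; unmatched rows get NULL for `tasks`'s columns.
Matching on t1.team_id < t2.team_id. A NULL in a compared column never satisfies the condition.
- team_id=7: no t2 row matches, row kept with t2 columns NULL.
- team_id=7: no t2 row matches, row kept with t2 columns NULL.
- team_id=3: 3 matching t2 row(s), so 3 row(s) emitted.
- team_id=8: no t2 row matches, row kept with t2 columns NULL.
- team_id=3: 3 matching t2 row(s), so 3 row(s) emitted.
- team_id=8: no t2 row matches, row kept with t2 columns NULL.
- team_id=5: no t2 row matches, row kept with t2 columns NULL.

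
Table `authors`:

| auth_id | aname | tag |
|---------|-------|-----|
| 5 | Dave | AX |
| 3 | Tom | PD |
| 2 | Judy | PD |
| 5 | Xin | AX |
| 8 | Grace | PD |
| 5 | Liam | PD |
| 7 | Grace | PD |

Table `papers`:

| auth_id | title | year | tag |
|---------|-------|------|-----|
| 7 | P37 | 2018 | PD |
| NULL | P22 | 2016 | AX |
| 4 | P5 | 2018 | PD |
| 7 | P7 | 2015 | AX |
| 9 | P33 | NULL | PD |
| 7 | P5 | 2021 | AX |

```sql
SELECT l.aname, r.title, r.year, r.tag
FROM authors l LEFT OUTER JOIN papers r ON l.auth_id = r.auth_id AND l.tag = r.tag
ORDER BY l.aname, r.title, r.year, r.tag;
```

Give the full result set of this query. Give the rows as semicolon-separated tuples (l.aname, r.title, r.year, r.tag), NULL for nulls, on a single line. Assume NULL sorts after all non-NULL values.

LEFT JOIN keeps every row from `authors`; unmatched rows get NULL for `papers`'s columns.
Matching on l.auth_id = r.auth_id AND l.tag = r.tag. A NULL in a compared column never satisfies the condition.
- auth_id=5, tag=AX: no r row matches, row kept with r columns NULL.
- auth_id=3, tag=PD: no r row matches, row kept with r columns NULL.
- auth_id=2, tag=PD: no r row matches, row kept with r columns NULL.
- auth_id=5, tag=AX: no r row matches, row kept with r columns NULL.
- auth_id=8, tag=PD: no r row matches, row kept with r columns NULL.
- auth_id=5, tag=PD: no r row matches, row kept with r columns NULL.
- auth_id=7, tag=PD: 1 matching r row(s), so 1 row(s) emitted.
After projecting and ordering:
l.aname | r.title | r.year | r.tag
Dave | NULL | NULL | NULL
Grace | P37 | 2018 | PD
Grace | NULL | NULL | NULL
Judy | NULL | NULL | NULL
Liam | NULL | NULL | NULL
Tom | NULL | NULL | NULL
Xin | NULL | NULL | NULL

(Dave, NULL, NULL, NULL); (Grace, P37, 2018, PD); (Grace, NULL, NULL, NULL); (Judy, NULL, NULL, NULL); (Liam, NULL, NULL, NULL); (Tom, NULL, NULL, NULL); (Xin, NULL, NULL, NULL)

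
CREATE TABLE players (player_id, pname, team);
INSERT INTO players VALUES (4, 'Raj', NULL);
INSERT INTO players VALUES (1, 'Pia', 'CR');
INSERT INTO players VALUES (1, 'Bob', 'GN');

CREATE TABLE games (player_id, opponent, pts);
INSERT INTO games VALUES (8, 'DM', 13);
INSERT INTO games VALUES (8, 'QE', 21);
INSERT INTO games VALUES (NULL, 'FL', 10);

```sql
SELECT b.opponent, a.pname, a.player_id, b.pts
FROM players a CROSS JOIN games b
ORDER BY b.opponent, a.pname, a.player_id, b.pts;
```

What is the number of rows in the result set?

CROSS JOIN pairs every row of `players` with every row of `games`: 3 × 3 = 9 rows.

9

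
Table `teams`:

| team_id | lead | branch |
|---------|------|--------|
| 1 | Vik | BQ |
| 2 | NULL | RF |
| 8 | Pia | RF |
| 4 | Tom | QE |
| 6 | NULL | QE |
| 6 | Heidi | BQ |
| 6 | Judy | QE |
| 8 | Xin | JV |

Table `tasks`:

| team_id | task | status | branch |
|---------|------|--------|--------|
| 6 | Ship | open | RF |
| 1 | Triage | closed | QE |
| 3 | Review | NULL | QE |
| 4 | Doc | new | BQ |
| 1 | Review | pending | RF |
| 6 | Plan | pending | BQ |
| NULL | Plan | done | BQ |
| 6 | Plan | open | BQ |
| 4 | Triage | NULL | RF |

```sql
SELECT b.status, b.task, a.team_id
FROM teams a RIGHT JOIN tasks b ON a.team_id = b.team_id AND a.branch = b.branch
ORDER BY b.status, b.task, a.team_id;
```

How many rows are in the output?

RIGHT JOIN keeps every row from `tasks`; unmatched rows get NULL for `teams`'s columns.
Matching on a.team_id = b.team_id AND a.branch = b.branch. A NULL in a compared column never satisfies the condition.
- a row (team_id=1, branch=BQ): no match.
- a row (team_id=2, branch=RF): no match.
- a row (team_id=8, branch=RF): no match.
- a row (team_id=4, branch=QE): no match.
- a row (team_id=6, branch=QE): no match.
- a row (team_id=6, branch=BQ): matches 2 b row(s) → 2 output row(s).
- a row (team_id=6, branch=QE): no match.
- a row (team_id=8, branch=JV): no match.
- 7 b row(s) had no a match → kept, a columns NULL.
Total: 2 matched + 7 padded = 9 rows.

9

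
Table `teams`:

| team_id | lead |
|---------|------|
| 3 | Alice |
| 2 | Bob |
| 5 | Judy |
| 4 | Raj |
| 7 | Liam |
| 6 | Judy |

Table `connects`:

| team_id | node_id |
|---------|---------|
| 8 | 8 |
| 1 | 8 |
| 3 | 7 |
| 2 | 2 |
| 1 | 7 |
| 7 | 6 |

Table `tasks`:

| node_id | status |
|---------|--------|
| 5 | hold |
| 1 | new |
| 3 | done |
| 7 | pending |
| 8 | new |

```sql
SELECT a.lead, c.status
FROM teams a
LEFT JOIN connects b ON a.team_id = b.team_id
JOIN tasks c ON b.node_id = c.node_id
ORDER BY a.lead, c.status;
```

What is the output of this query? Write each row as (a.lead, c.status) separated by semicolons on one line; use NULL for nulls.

Joins associate left-to-right: teams LEFT JOIN connects on team_id gives 6 intermediate row(s).
Then INNER JOIN `tasks c` on node_id: keep only rows whose b.node_id appears in c.

(Alice, pending)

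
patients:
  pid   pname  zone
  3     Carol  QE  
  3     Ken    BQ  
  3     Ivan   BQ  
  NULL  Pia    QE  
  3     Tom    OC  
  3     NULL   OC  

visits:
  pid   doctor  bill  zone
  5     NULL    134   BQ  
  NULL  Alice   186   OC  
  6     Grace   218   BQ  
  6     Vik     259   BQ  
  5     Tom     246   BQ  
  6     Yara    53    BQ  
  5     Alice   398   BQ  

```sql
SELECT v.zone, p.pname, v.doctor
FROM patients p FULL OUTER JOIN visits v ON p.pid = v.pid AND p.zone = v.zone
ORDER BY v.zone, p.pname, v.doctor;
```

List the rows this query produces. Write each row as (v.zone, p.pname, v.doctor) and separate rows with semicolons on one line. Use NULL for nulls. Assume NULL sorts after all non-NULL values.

(BQ, NULL, Alice); (BQ, NULL, Grace); (BQ, NULL, Tom); (BQ, NULL, Vik); (BQ, NULL, Yara); (BQ, NULL, NULL); (OC, NULL, Alice); (NULL, Carol, NULL); (NULL, Ivan, NULL); (NULL, Ken, NULL); (NULL, Pia, NULL); (NULL, Tom, NULL); (NULL, NULL, NULL)

FULL OUTER JOIN keeps every row from both sides; unmatched rows get NULL for the other side's columns.
Matching on p.pid = v.pid AND p.zone = v.zone. A NULL in a compared column never satisfies the condition.
- pid=3, zone=QE: no v row matches, row kept with v columns NULL.
- pid=3, zone=BQ: no v row matches, row kept with v columns NULL.
- pid=3, zone=BQ: no v row matches, row kept with v columns NULL.
- pid=NULL, zone=QE: no v row matches, row kept with v columns NULL.
- pid=3, zone=OC: no v row matches, row kept with v columns NULL.
- pid=3, zone=OC: no v row matches, row kept with v columns NULL.
- 7 v row(s) had no p match → kept, p columns NULL.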